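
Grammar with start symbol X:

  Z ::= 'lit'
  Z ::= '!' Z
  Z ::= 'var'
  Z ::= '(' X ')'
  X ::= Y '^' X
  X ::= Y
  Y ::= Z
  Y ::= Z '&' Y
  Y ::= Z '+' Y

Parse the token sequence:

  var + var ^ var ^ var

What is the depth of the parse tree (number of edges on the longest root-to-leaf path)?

[X [Y [Z var] + [Y [Z var]]] ^ [X [Y [Z var]] ^ [X [Y [Z var]]]]]

5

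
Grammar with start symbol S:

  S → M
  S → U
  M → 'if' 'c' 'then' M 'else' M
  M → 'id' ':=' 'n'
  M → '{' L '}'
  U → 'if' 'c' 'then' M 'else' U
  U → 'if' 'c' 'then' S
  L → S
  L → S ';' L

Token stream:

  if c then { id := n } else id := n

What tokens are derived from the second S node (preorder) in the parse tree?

id := n

[S [M if c then [M { [L [S [M id := n]]] }] else [M id := n]]]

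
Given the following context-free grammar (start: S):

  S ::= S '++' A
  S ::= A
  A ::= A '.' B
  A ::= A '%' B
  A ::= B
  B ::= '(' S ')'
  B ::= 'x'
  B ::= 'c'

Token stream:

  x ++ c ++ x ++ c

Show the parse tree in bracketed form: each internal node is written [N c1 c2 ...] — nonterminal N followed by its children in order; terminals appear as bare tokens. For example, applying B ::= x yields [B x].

[S [S [S [S [A [B x]]] ++ [A [B c]]] ++ [A [B x]]] ++ [A [B c]]]

S
S ++ A
S ++ A ++ A
S ++ A ++ A ++ A
A ++ A ++ A ++ A
B ++ A ++ A ++ A
x ++ A ++ A ++ A
x ++ B ++ A ++ A
x ++ c ++ A ++ A
x ++ c ++ B ++ A
x ++ c ++ x ++ A
x ++ c ++ x ++ B
x ++ c ++ x ++ c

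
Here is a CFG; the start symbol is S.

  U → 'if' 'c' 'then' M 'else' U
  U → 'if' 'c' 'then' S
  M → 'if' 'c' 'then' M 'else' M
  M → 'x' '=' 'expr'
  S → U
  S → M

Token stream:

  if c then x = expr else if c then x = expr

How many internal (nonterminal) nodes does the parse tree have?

6

[S [U if c then [M x = expr] else [U if c then [S [M x = expr]]]]]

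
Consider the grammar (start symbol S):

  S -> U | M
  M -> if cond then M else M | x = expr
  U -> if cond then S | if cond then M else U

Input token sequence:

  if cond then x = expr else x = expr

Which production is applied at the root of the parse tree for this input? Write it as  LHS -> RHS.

S -> M

[S [M if cond then [M x = expr] else [M x = expr]]]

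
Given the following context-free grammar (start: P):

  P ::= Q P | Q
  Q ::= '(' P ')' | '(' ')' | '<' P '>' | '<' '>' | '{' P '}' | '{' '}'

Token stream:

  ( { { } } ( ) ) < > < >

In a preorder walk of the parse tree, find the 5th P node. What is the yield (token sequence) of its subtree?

[P [Q ( [P [Q { [P [Q { }]] }] [P [Q ( )]]] )] [P [Q < >] [P [Q < >]]]]

< > < >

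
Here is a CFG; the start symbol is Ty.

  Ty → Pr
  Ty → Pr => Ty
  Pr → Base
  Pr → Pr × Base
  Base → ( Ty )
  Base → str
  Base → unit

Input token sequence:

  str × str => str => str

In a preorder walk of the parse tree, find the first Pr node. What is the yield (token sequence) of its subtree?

str × str

[Ty [Pr [Pr [Base str]] × [Base str]] => [Ty [Pr [Base str]] => [Ty [Pr [Base str]]]]]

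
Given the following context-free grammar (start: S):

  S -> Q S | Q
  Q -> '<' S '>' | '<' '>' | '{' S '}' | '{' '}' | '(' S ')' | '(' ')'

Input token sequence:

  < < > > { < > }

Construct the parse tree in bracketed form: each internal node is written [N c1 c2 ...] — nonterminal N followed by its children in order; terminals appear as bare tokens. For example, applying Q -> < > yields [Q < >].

S
Q S
< S > S
< Q > S
< < > > S
< < > > Q
< < > > { S }
< < > > { Q }
< < > > { < > }

[S [Q < [S [Q < >]] >] [S [Q { [S [Q < >]] }]]]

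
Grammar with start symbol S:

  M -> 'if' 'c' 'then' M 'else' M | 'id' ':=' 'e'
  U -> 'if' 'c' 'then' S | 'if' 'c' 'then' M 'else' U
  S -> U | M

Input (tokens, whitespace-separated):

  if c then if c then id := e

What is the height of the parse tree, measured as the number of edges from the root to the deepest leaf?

6

[S [U if c then [S [U if c then [S [M id := e]]]]]]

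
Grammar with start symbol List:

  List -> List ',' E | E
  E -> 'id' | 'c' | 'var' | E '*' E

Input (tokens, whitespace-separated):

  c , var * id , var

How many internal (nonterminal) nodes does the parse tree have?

8

[List [List [List [E c]] , [E [E var] * [E id]]] , [E var]]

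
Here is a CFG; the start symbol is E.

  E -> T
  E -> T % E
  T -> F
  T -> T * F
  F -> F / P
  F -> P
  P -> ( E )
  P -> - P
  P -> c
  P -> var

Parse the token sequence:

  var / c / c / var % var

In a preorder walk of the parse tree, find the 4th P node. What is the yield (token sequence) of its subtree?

var

[E [T [F [F [F [F [P var]] / [P c]] / [P c]] / [P var]]] % [E [T [F [P var]]]]]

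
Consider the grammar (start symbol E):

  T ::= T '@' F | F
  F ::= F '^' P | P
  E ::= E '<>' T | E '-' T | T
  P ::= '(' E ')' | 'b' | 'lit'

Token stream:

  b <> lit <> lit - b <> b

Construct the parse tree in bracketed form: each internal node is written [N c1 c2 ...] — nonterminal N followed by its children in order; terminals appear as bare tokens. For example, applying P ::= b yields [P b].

[E [E [E [E [E [T [F [P b]]]] <> [T [F [P lit]]]] <> [T [F [P lit]]]] - [T [F [P b]]]] <> [T [F [P b]]]]

E
E <> T
E - T <> T
E <> T - T <> T
E <> T <> T - T <> T
T <> T <> T - T <> T
F <> T <> T - T <> T
P <> T <> T - T <> T
b <> T <> T - T <> T
b <> F <> T - T <> T
b <> P <> T - T <> T
b <> lit <> T - T <> T
b <> lit <> F - T <> T
b <> lit <> P - T <> T
b <> lit <> lit - T <> T
b <> lit <> lit - F <> T
b <> lit <> lit - P <> T
b <> lit <> lit - b <> T
b <> lit <> lit - b <> F
b <> lit <> lit - b <> P
b <> lit <> lit - b <> b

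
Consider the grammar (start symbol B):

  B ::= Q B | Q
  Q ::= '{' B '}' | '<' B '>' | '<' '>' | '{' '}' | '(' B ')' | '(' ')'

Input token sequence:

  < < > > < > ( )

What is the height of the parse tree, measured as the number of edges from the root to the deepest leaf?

4

[B [Q < [B [Q < >]] >] [B [Q < >] [B [Q ( )]]]]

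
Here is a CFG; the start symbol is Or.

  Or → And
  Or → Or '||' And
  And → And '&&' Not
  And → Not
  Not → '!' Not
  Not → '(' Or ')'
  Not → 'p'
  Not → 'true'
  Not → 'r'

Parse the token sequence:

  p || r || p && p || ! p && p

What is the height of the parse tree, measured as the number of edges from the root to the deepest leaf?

6

[Or [Or [Or [Or [And [Not p]]] || [And [Not r]]] || [And [And [Not p]] && [Not p]]] || [And [And [Not ! [Not p]]] && [Not p]]]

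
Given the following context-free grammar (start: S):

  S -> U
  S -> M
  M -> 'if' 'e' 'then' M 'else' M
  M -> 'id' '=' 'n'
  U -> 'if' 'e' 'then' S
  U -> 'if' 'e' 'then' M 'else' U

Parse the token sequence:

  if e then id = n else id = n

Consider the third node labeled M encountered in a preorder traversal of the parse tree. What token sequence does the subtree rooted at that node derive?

id = n

[S [M if e then [M id = n] else [M id = n]]]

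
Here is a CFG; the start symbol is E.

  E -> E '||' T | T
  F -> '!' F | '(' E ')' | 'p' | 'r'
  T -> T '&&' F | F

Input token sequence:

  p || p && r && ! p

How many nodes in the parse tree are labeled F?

[E [E [T [F p]]] || [T [T [T [F p]] && [F r]] && [F ! [F p]]]]

5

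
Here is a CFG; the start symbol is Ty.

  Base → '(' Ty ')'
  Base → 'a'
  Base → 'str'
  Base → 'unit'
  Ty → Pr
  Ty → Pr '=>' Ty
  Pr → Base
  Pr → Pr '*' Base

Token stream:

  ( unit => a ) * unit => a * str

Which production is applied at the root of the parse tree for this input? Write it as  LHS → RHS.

[Ty [Pr [Pr [Base ( [Ty [Pr [Base unit]] => [Ty [Pr [Base a]]]] )]] * [Base unit]] => [Ty [Pr [Pr [Base a]] * [Base str]]]]

Ty → Pr '=>' Ty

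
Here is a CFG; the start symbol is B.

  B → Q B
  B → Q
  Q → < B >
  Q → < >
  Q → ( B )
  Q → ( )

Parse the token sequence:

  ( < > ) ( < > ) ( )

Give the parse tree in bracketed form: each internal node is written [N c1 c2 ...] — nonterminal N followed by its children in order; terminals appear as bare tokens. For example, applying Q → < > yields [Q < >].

B
Q B
( B ) B
( Q ) B
( < > ) B
( < > ) Q B
( < > ) ( B ) B
( < > ) ( Q ) B
( < > ) ( < > ) B
( < > ) ( < > ) Q
( < > ) ( < > ) ( )

[B [Q ( [B [Q < >]] )] [B [Q ( [B [Q < >]] )] [B [Q ( )]]]]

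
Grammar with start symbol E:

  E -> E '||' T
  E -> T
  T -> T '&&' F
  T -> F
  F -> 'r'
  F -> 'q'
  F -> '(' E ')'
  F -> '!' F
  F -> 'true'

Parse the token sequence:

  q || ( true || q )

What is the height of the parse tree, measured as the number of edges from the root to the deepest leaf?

[E [E [T [F q]]] || [T [F ( [E [E [T [F true]]] || [T [F q]]] )]]]

7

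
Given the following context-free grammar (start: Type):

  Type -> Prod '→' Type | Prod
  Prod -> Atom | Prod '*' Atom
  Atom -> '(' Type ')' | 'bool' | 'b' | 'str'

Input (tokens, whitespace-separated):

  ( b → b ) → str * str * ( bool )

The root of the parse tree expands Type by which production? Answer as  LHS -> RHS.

Type -> Prod '→' Type

[Type [Prod [Atom ( [Type [Prod [Atom b]] → [Type [Prod [Atom b]]]] )]] → [Type [Prod [Prod [Prod [Atom str]] * [Atom str]] * [Atom ( [Type [Prod [Atom bool]]] )]]]]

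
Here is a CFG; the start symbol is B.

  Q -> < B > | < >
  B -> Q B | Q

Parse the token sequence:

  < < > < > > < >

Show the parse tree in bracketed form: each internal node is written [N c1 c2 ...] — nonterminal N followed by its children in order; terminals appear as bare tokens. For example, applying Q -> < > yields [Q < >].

B
Q B
< B > B
< Q B > B
< < > B > B
< < > Q > B
< < > < > > B
< < > < > > Q
< < > < > > < >

[B [Q < [B [Q < >] [B [Q < >]]] >] [B [Q < >]]]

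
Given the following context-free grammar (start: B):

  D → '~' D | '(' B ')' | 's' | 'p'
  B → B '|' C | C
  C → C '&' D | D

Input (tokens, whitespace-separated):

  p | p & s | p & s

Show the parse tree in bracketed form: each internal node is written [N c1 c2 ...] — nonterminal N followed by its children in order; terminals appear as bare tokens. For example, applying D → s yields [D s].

B
B | C
B | C | C
C | C | C
D | C | C
p | C | C
p | C & D | C
p | D & D | C
p | p & D | C
p | p & s | C
p | p & s | C & D
p | p & s | D & D
p | p & s | p & D
p | p & s | p & s

[B [B [B [C [D p]]] | [C [C [D p]] & [D s]]] | [C [C [D p]] & [D s]]]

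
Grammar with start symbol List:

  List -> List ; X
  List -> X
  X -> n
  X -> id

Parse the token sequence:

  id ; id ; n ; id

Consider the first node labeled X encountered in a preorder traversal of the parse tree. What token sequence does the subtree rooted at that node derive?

id

[List [List [List [List [X id]] ; [X id]] ; [X n]] ; [X id]]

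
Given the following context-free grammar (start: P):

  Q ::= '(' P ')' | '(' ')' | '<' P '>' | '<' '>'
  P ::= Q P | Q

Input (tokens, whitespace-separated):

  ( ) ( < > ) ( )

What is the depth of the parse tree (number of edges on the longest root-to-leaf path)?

[P [Q ( )] [P [Q ( [P [Q < >]] )] [P [Q ( )]]]]

5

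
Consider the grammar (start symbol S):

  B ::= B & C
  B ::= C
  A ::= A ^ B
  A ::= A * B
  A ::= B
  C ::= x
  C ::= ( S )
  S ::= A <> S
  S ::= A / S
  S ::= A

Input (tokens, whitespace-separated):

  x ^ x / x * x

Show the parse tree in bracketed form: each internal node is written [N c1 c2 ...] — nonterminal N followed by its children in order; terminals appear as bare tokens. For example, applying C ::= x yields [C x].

S
A / S
A ^ B / S
B ^ B / S
C ^ B / S
x ^ B / S
x ^ C / S
x ^ x / S
x ^ x / A
x ^ x / A * B
x ^ x / B * B
x ^ x / C * B
x ^ x / x * B
x ^ x / x * C
x ^ x / x * x

[S [A [A [B [C x]]] ^ [B [C x]]] / [S [A [A [B [C x]]] * [B [C x]]]]]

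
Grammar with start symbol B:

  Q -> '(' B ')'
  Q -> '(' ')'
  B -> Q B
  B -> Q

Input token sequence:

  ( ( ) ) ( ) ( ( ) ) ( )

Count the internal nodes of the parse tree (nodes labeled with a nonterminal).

12

[B [Q ( [B [Q ( )]] )] [B [Q ( )] [B [Q ( [B [Q ( )]] )] [B [Q ( )]]]]]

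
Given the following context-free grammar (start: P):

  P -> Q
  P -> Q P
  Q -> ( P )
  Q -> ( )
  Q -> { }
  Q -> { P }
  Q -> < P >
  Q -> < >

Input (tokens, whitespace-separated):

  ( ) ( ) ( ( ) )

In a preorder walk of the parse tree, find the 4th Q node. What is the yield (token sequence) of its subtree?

( )

[P [Q ( )] [P [Q ( )] [P [Q ( [P [Q ( )]] )]]]]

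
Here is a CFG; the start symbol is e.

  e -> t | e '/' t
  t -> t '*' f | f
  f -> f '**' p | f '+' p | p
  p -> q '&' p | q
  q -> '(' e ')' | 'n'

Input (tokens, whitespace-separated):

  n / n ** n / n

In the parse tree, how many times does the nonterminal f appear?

4

[e [e [e [t [f [p [q n]]]]] / [t [f [f [p [q n]]] ** [p [q n]]]]] / [t [f [p [q n]]]]]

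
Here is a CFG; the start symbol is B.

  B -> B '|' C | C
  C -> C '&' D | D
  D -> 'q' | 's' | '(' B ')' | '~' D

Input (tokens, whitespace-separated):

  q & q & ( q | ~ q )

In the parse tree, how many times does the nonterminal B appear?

[B [C [C [C [D q]] & [D q]] & [D ( [B [B [C [D q]]] | [C [D ~ [D q]]]] )]]]

3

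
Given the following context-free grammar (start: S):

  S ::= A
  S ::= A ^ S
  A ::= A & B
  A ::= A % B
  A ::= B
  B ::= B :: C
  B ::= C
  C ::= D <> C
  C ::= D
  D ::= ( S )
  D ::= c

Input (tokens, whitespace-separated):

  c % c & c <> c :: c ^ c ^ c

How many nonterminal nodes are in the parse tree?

28

[S [A [A [A [B [C [D c]]]] % [B [C [D c]]]] & [B [B [C [D c] <> [C [D c]]]] :: [C [D c]]]] ^ [S [A [B [C [D c]]]] ^ [S [A [B [C [D c]]]]]]]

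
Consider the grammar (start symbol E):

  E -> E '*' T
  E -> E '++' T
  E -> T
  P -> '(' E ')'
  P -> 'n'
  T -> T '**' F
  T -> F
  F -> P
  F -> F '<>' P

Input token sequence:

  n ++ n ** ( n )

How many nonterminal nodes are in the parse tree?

[E [E [T [F [P n]]]] ++ [T [T [F [P n]]] ** [F [P ( [E [T [F [P n]]]] )]]]]

15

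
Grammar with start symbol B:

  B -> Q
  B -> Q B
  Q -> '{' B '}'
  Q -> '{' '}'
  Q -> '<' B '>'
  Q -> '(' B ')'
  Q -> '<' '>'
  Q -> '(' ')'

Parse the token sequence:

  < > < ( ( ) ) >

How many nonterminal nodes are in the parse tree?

8

[B [Q < >] [B [Q < [B [Q ( [B [Q ( )]] )]] >]]]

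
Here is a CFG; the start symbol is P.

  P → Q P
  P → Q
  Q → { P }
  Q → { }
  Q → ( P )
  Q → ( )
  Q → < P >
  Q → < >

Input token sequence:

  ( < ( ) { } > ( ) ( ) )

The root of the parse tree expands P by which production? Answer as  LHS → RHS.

P → Q

[P [Q ( [P [Q < [P [Q ( )] [P [Q { }]]] >] [P [Q ( )] [P [Q ( )]]]] )]]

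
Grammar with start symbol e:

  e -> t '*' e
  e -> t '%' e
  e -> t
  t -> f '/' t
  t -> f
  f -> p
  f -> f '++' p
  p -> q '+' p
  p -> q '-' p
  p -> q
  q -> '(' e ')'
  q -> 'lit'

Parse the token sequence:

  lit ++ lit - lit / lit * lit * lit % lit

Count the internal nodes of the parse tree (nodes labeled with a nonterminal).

29

[e [t [f [f [p [q lit]]] ++ [p [q lit] - [p [q lit]]]] / [t [f [p [q lit]]]]] * [e [t [f [p [q lit]]]] * [e [t [f [p [q lit]]]] % [e [t [f [p [q lit]]]]]]]]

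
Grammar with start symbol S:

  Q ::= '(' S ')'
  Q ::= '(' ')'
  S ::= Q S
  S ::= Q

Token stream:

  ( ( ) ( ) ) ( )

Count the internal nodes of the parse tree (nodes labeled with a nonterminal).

[S [Q ( [S [Q ( )] [S [Q ( )]]] )] [S [Q ( )]]]

8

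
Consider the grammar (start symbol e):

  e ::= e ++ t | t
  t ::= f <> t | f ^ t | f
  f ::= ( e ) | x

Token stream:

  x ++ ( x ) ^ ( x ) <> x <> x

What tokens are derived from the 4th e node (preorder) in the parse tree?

[e [e [t [f x]]] ++ [t [f ( [e [t [f x]]] )] ^ [t [f ( [e [t [f x]]] )] <> [t [f x] <> [t [f x]]]]]]

x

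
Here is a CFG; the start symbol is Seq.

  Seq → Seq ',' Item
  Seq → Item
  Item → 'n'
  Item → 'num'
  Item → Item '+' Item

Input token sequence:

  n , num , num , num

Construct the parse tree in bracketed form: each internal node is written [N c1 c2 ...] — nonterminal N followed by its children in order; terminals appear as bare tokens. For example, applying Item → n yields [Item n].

[Seq [Seq [Seq [Seq [Item n]] , [Item num]] , [Item num]] , [Item num]]

Seq
Seq , Item
Seq , Item , Item
Seq , Item , Item , Item
Item , Item , Item , Item
n , Item , Item , Item
n , num , Item , Item
n , num , num , Item
n , num , num , num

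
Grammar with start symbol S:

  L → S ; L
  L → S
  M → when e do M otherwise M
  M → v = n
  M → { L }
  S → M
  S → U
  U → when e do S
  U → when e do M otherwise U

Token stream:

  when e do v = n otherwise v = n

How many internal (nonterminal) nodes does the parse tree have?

[S [M when e do [M v = n] otherwise [M v = n]]]

4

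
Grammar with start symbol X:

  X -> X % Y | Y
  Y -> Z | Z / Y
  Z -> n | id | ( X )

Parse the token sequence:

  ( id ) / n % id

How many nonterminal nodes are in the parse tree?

[X [X [Y [Z ( [X [Y [Z id]]] )] / [Y [Z n]]]] % [Y [Z id]]]

11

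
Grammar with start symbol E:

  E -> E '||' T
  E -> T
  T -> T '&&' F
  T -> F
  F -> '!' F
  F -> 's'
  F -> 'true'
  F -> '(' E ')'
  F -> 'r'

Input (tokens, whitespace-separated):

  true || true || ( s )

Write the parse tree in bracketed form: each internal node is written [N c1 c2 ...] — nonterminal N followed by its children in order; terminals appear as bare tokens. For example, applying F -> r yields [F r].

[E [E [E [T [F true]]] || [T [F true]]] || [T [F ( [E [T [F s]]] )]]]

E
E || T
E || T || T
T || T || T
F || T || T
true || T || T
true || F || T
true || true || T
true || true || F
true || true || ( E )
true || true || ( T )
true || true || ( F )
true || true || ( s )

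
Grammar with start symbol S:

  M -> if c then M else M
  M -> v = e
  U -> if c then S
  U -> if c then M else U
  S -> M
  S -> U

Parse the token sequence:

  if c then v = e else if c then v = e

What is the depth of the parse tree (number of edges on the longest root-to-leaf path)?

5

[S [U if c then [M v = e] else [U if c then [S [M v = e]]]]]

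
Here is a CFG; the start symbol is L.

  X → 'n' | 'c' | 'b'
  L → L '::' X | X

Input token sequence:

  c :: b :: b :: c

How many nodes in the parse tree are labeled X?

[L [L [L [L [X c]] :: [X b]] :: [X b]] :: [X c]]

4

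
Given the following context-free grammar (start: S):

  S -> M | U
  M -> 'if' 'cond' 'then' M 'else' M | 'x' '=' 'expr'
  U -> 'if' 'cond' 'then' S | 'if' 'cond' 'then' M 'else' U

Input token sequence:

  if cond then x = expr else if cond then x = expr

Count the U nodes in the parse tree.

2

[S [U if cond then [M x = expr] else [U if cond then [S [M x = expr]]]]]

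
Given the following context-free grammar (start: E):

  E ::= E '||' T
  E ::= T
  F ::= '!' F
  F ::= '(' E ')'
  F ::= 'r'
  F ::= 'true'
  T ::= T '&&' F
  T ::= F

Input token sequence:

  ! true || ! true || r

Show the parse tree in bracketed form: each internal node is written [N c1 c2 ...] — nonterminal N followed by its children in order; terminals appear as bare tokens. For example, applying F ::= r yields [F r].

E
E || T
E || T || T
T || T || T
F || T || T
! F || T || T
! true || T || T
! true || F || T
! true || ! F || T
! true || ! true || T
! true || ! true || F
! true || ! true || r

[E [E [E [T [F ! [F true]]]] || [T [F ! [F true]]]] || [T [F r]]]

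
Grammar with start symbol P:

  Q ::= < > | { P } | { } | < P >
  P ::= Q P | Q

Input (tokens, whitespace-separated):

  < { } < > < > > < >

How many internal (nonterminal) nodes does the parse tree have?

10

[P [Q < [P [Q { }] [P [Q < >] [P [Q < >]]]] >] [P [Q < >]]]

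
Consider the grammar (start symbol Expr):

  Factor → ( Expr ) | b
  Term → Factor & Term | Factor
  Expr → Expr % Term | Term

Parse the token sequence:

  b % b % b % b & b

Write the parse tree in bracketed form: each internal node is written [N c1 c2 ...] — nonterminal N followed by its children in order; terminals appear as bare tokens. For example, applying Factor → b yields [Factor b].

[Expr [Expr [Expr [Expr [Term [Factor b]]] % [Term [Factor b]]] % [Term [Factor b]]] % [Term [Factor b] & [Term [Factor b]]]]

Expr
Expr % Term
Expr % Term % Term
Expr % Term % Term % Term
Term % Term % Term % Term
Factor % Term % Term % Term
b % Term % Term % Term
b % Factor % Term % Term
b % b % Term % Term
b % b % Factor % Term
b % b % b % Term
b % b % b % Factor & Term
b % b % b % b & Term
b % b % b % b & Factor
b % b % b % b & b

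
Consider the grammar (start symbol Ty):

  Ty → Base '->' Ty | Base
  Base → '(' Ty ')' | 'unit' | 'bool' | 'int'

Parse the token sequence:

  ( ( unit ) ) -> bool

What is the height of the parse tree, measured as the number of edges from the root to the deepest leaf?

[Ty [Base ( [Ty [Base ( [Ty [Base unit]] )]] )] -> [Ty [Base bool]]]

6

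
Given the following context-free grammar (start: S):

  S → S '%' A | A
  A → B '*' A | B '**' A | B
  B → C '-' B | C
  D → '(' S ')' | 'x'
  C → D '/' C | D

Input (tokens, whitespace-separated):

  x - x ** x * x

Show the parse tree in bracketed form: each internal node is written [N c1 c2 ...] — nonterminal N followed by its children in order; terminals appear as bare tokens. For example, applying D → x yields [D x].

S
A
B ** A
C - B ** A
D - B ** A
x - B ** A
x - C ** A
x - D ** A
x - x ** A
x - x ** B * A
x - x ** C * A
x - x ** D * A
x - x ** x * A
x - x ** x * B
x - x ** x * C
x - x ** x * D
x - x ** x * x

[S [A [B [C [D x]] - [B [C [D x]]]] ** [A [B [C [D x]]] * [A [B [C [D x]]]]]]]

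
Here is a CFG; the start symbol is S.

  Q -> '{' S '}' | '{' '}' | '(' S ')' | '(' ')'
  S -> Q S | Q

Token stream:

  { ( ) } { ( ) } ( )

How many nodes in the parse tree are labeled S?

[S [Q { [S [Q ( )]] }] [S [Q { [S [Q ( )]] }] [S [Q ( )]]]]

5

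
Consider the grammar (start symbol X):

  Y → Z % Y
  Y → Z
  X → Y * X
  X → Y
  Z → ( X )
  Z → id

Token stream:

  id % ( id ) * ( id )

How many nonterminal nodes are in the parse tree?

14

[X [Y [Z id] % [Y [Z ( [X [Y [Z id]]] )]]] * [X [Y [Z ( [X [Y [Z id]]] )]]]]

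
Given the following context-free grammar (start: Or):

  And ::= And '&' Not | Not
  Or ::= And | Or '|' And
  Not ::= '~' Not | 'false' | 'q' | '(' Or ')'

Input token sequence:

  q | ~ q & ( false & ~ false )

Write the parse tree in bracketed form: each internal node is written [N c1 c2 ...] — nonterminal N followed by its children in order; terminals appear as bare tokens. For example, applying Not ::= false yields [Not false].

[Or [Or [And [Not q]]] | [And [And [Not ~ [Not q]]] & [Not ( [Or [And [And [Not false]] & [Not ~ [Not false]]]] )]]]

Or
Or | And
And | And
Not | And
q | And
q | And & Not
q | Not & Not
q | ~ Not & Not
q | ~ q & Not
q | ~ q & ( Or )
q | ~ q & ( And )
q | ~ q & ( And & Not )
q | ~ q & ( Not & Not )
q | ~ q & ( false & Not )
q | ~ q & ( false & ~ Not )
q | ~ q & ( false & ~ false )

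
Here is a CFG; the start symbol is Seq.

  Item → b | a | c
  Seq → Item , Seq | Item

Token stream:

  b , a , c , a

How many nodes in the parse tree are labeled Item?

[Seq [Item b] , [Seq [Item a] , [Seq [Item c] , [Seq [Item a]]]]]

4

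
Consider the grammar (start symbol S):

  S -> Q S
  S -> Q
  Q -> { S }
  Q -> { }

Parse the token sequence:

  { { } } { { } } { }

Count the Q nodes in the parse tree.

5

[S [Q { [S [Q { }]] }] [S [Q { [S [Q { }]] }] [S [Q { }]]]]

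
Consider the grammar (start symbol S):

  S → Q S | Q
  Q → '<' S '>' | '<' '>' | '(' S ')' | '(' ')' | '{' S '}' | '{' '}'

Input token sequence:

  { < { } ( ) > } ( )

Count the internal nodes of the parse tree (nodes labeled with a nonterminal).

10

[S [Q { [S [Q < [S [Q { }] [S [Q ( )]]] >]] }] [S [Q ( )]]]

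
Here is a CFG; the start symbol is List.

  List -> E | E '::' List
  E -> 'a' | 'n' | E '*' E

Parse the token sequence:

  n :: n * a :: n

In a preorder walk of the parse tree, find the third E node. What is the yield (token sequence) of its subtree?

[List [E n] :: [List [E [E n] * [E a]] :: [List [E n]]]]

n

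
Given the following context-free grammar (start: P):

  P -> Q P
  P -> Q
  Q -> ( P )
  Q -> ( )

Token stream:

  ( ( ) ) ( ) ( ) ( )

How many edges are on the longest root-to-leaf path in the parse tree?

[P [Q ( [P [Q ( )]] )] [P [Q ( )] [P [Q ( )] [P [Q ( )]]]]]

5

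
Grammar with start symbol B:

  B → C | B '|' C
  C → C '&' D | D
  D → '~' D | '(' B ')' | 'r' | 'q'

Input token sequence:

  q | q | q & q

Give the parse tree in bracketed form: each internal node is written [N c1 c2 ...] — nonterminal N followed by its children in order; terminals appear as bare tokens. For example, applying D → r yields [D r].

[B [B [B [C [D q]]] | [C [D q]]] | [C [C [D q]] & [D q]]]

B
B | C
B | C | C
C | C | C
D | C | C
q | C | C
q | D | C
q | q | C
q | q | C & D
q | q | D & D
q | q | q & D
q | q | q & q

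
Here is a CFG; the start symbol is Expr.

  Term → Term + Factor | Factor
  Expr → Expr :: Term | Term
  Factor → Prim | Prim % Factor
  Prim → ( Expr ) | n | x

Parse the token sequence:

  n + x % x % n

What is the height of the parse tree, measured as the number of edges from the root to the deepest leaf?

[Expr [Term [Term [Factor [Prim n]]] + [Factor [Prim x] % [Factor [Prim x] % [Factor [Prim n]]]]]]

6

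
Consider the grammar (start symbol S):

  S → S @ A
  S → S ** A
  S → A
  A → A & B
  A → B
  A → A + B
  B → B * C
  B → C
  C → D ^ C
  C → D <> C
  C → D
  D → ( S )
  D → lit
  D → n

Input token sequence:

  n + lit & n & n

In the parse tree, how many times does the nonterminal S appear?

[S [A [A [A [A [B [C [D n]]]] + [B [C [D lit]]]] & [B [C [D n]]]] & [B [C [D n]]]]]

1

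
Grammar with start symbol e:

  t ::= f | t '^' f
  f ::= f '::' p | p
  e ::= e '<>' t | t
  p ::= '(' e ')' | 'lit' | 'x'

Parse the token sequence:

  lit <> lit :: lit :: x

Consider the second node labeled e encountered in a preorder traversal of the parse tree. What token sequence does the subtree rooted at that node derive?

lit

[e [e [t [f [p lit]]]] <> [t [f [f [f [p lit]] :: [p lit]] :: [p x]]]]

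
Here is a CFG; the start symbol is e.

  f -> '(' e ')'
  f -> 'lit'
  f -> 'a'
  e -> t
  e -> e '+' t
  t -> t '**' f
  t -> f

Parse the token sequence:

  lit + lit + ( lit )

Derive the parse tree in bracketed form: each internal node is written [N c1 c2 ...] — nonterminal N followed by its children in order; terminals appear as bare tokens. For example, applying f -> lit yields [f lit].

e
e + t
e + t + t
t + t + t
f + t + t
lit + t + t
lit + f + t
lit + lit + t
lit + lit + f
lit + lit + ( e )
lit + lit + ( t )
lit + lit + ( f )
lit + lit + ( lit )

[e [e [e [t [f lit]]] + [t [f lit]]] + [t [f ( [e [t [f lit]]] )]]]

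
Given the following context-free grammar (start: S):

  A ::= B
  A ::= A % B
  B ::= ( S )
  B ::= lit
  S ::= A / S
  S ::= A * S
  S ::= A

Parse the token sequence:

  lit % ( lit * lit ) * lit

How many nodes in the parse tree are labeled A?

[S [A [A [B lit]] % [B ( [S [A [B lit]] * [S [A [B lit]]]] )]] * [S [A [B lit]]]]

5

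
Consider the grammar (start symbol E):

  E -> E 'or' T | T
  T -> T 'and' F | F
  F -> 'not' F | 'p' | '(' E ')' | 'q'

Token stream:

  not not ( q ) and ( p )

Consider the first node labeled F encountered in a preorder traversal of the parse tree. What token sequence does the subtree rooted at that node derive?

[E [T [T [F not [F not [F ( [E [T [F q]]] )]]]] and [F ( [E [T [F p]]] )]]]

not not ( q )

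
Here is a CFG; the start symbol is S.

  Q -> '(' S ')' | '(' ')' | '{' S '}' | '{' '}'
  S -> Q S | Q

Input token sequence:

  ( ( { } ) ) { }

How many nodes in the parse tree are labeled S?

[S [Q ( [S [Q ( [S [Q { }]] )]] )] [S [Q { }]]]

4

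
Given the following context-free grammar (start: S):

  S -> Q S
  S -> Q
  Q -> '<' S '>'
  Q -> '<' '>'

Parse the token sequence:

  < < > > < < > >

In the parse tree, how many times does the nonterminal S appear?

[S [Q < [S [Q < >]] >] [S [Q < [S [Q < >]] >]]]

4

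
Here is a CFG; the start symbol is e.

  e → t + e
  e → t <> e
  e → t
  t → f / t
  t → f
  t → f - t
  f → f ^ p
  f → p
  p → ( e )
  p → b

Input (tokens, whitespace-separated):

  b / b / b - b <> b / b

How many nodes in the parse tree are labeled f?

6

[e [t [f [p b]] / [t [f [p b]] / [t [f [p b]] - [t [f [p b]]]]]] <> [e [t [f [p b]] / [t [f [p b]]]]]]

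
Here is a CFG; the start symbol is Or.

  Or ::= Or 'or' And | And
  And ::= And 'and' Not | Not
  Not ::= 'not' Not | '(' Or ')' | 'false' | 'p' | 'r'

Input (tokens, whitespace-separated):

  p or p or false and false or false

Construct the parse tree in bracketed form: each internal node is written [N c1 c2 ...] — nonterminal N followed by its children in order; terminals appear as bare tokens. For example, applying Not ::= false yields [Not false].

Or
Or or And
Or or And or And
Or or And or And or And
And or And or And or And
Not or And or And or And
p or And or And or And
p or Not or And or And
p or p or And or And
p or p or And and Not or And
p or p or Not and Not or And
p or p or false and Not or And
p or p or false and false or And
p or p or false and false or Not
p or p or false and false or false

[Or [Or [Or [Or [And [Not p]]] or [And [Not p]]] or [And [And [Not false]] and [Not false]]] or [And [Not false]]]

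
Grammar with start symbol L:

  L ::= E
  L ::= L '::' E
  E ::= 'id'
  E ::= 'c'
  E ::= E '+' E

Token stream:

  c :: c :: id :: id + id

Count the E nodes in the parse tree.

6

[L [L [L [L [E c]] :: [E c]] :: [E id]] :: [E [E id] + [E id]]]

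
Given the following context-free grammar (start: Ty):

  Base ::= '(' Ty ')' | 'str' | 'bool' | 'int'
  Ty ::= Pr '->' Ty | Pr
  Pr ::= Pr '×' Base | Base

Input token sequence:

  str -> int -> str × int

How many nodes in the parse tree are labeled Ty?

3

[Ty [Pr [Base str]] -> [Ty [Pr [Base int]] -> [Ty [Pr [Pr [Base str]] × [Base int]]]]]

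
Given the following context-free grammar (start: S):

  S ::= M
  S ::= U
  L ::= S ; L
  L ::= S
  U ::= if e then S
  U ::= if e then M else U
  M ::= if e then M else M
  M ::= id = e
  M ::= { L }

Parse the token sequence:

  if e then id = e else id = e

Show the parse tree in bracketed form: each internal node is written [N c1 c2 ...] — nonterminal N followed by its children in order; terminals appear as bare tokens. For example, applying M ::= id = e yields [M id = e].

S
M
if e then M else M
if e then id = e else M
if e then id = e else id = e

[S [M if e then [M id = e] else [M id = e]]]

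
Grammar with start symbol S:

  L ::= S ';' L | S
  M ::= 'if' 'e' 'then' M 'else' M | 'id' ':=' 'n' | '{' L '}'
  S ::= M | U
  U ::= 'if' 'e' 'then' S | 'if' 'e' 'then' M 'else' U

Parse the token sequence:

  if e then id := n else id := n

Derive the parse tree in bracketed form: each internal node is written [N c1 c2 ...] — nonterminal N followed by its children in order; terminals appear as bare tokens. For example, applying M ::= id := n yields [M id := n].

S
M
if e then M else M
if e then id := n else M
if e then id := n else id := n

[S [M if e then [M id := n] else [M id := n]]]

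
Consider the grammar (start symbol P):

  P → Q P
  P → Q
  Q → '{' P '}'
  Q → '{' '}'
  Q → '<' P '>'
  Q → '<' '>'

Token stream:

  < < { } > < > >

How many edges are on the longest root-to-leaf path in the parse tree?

[P [Q < [P [Q < [P [Q { }]] >] [P [Q < >]]] >]]

6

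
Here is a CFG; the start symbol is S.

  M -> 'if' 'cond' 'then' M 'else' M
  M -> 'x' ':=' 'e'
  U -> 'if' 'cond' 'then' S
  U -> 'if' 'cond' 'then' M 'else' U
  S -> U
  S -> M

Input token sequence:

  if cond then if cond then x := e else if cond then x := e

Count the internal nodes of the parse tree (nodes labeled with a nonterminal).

8

[S [U if cond then [S [U if cond then [M x := e] else [U if cond then [S [M x := e]]]]]]]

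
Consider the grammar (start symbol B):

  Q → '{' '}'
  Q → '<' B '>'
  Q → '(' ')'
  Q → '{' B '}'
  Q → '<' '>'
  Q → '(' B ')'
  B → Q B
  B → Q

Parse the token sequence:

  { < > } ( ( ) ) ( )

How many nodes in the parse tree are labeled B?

5

[B [Q { [B [Q < >]] }] [B [Q ( [B [Q ( )]] )] [B [Q ( )]]]]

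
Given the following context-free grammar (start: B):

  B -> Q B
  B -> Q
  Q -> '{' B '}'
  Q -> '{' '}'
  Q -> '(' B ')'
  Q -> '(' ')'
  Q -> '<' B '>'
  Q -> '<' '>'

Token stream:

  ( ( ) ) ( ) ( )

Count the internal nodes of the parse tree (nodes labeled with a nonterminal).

[B [Q ( [B [Q ( )]] )] [B [Q ( )] [B [Q ( )]]]]

8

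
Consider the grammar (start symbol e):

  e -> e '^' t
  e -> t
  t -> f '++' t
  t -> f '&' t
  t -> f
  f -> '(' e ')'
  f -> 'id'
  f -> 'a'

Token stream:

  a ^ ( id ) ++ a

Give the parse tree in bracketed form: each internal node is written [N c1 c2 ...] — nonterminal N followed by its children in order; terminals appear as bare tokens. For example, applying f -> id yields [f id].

e
e ^ t
t ^ t
f ^ t
a ^ t
a ^ f ++ t
a ^ ( e ) ++ t
a ^ ( t ) ++ t
a ^ ( f ) ++ t
a ^ ( id ) ++ t
a ^ ( id ) ++ f
a ^ ( id ) ++ a

[e [e [t [f a]]] ^ [t [f ( [e [t [f id]]] )] ++ [t [f a]]]]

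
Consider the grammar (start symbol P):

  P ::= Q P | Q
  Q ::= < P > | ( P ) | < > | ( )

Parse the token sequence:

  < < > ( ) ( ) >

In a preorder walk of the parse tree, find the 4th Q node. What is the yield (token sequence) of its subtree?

( )

[P [Q < [P [Q < >] [P [Q ( )] [P [Q ( )]]]] >]]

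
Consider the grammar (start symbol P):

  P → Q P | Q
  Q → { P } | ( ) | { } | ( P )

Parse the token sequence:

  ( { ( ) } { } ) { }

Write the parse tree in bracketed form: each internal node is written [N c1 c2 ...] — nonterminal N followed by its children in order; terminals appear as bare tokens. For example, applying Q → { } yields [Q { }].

[P [Q ( [P [Q { [P [Q ( )]] }] [P [Q { }]]] )] [P [Q { }]]]

P
Q P
( P ) P
( Q P ) P
( { P } P ) P
( { Q } P ) P
( { ( ) } P ) P
( { ( ) } Q ) P
( { ( ) } { } ) P
( { ( ) } { } ) Q
( { ( ) } { } ) { }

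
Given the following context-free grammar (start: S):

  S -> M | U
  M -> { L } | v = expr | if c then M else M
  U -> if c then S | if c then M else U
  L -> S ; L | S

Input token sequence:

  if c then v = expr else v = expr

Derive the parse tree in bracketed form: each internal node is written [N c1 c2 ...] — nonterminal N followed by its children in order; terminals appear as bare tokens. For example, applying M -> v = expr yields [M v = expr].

[S [M if c then [M v = expr] else [M v = expr]]]

S
M
if c then M else M
if c then v = expr else M
if c then v = expr else v = expr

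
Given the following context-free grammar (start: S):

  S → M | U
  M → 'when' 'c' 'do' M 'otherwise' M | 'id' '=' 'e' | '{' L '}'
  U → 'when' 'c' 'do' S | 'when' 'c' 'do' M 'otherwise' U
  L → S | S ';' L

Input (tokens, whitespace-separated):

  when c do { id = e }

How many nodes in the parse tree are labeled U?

[S [U when c do [S [M { [L [S [M id = e]]] }]]]]

1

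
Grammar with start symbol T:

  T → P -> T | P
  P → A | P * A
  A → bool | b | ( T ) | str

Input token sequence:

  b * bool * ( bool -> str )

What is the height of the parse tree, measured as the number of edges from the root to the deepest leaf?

7

[T [P [P [P [A b]] * [A bool]] * [A ( [T [P [A bool]] -> [T [P [A str]]]] )]]]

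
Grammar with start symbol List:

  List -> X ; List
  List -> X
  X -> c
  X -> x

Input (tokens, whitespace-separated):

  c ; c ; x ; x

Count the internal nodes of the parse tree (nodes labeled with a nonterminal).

8

[List [X c] ; [List [X c] ; [List [X x] ; [List [X x]]]]]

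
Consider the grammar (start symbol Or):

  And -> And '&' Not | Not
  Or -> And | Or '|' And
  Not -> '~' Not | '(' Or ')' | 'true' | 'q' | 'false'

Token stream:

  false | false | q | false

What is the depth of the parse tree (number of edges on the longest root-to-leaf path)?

[Or [Or [Or [Or [And [Not false]]] | [And [Not false]]] | [And [Not q]]] | [And [Not false]]]

6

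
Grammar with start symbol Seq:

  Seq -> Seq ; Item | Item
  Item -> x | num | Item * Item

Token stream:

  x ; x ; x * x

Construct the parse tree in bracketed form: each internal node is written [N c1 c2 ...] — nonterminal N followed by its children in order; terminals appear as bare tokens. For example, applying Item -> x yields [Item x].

Seq
Seq ; Item
Seq ; Item ; Item
Item ; Item ; Item
x ; Item ; Item
x ; x ; Item
x ; x ; Item * Item
x ; x ; x * Item
x ; x ; x * x

[Seq [Seq [Seq [Item x]] ; [Item x]] ; [Item [Item x] * [Item x]]]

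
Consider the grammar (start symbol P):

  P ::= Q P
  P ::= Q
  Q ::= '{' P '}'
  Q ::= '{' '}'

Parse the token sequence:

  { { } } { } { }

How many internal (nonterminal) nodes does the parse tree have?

8

[P [Q { [P [Q { }]] }] [P [Q { }] [P [Q { }]]]]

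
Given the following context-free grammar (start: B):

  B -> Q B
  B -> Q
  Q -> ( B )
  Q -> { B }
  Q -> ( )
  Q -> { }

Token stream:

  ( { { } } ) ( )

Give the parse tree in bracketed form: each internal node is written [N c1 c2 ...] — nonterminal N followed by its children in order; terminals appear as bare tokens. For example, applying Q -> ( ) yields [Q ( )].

[B [Q ( [B [Q { [B [Q { }]] }]] )] [B [Q ( )]]]

B
Q B
( B ) B
( Q ) B
( { B } ) B
( { Q } ) B
( { { } } ) B
( { { } } ) Q
( { { } } ) ( )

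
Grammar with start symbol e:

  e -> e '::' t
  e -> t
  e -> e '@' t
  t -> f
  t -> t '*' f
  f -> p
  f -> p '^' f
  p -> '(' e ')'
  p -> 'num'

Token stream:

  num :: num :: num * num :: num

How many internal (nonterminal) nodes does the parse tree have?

19

[e [e [e [e [t [f [p num]]]] :: [t [f [p num]]]] :: [t [t [f [p num]]] * [f [p num]]]] :: [t [f [p num]]]]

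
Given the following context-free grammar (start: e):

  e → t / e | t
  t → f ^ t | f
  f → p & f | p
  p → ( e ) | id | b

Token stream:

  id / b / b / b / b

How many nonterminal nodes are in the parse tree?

[e [t [f [p id]]] / [e [t [f [p b]]] / [e [t [f [p b]]] / [e [t [f [p b]]] / [e [t [f [p b]]]]]]]]

20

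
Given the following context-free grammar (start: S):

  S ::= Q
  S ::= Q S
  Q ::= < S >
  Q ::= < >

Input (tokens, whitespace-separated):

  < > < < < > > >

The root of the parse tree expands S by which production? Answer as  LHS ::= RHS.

S ::= Q S

[S [Q < >] [S [Q < [S [Q < [S [Q < >]] >]] >]]]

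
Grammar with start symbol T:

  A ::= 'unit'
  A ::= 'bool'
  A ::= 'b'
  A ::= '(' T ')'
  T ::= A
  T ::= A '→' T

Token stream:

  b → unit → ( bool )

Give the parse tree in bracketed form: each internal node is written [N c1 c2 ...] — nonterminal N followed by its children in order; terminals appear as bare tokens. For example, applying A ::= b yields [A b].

T
A → T
b → T
b → A → T
b → unit → T
b → unit → A
b → unit → ( T )
b → unit → ( A )
b → unit → ( bool )

[T [A b] → [T [A unit] → [T [A ( [T [A bool]] )]]]]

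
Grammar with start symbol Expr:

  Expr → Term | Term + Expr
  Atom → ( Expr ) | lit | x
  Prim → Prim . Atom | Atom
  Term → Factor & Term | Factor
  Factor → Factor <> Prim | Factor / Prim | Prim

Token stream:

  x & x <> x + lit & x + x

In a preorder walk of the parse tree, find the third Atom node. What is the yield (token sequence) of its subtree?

x

[Expr [Term [Factor [Prim [Atom x]]] & [Term [Factor [Factor [Prim [Atom x]]] <> [Prim [Atom x]]]]] + [Expr [Term [Factor [Prim [Atom lit]]] & [Term [Factor [Prim [Atom x]]]]] + [Expr [Term [Factor [Prim [Atom x]]]]]]]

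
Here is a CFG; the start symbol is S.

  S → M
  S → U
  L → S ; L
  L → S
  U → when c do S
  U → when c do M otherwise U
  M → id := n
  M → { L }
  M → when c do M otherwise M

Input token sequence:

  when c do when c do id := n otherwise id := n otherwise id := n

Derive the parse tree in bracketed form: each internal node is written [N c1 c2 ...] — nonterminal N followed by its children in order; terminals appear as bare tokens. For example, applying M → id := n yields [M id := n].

S
M
when c do M otherwise M
when c do when c do M otherwise M otherwise M
when c do when c do id := n otherwise M otherwise M
when c do when c do id := n otherwise id := n otherwise M
when c do when c do id := n otherwise id := n otherwise id := n

[S [M when c do [M when c do [M id := n] otherwise [M id := n]] otherwise [M id := n]]]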